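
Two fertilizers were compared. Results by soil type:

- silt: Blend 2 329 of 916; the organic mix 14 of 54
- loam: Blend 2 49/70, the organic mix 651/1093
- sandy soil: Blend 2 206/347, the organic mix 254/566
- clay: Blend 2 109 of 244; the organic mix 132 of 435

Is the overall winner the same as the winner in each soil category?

No

Silt: Blend 2 329/916 = 35.9%, the organic mix 14/54 = 25.9% → Blend 2
Loam: Blend 2 49/70 = 70.0%, the organic mix 651/1093 = 59.6% → Blend 2
Sandy soil: Blend 2 206/347 = 59.4%, the organic mix 254/566 = 44.9% → Blend 2
Clay: Blend 2 109/244 = 44.7%, the organic mix 132/435 = 30.3% → Blend 2
Overall: Blend 2 693/1577 = 43.9%, the organic mix 1051/2148 = 48.9% → the organic mix
Blend 2 wins each soil group but the organic mix wins overall — the comparison reverses. Blend 2's plots skew toward silt, which has a lower base rate.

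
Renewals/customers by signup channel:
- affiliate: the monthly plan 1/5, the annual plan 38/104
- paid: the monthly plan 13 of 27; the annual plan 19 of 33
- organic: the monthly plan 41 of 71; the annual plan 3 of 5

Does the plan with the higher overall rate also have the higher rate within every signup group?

Affiliate: the monthly plan 1/5 = 20.0%, the annual plan 38/104 = 36.5% → the annual plan
Paid: the monthly plan 13/27 = 48.1%, the annual plan 19/33 = 57.6% → the annual plan
Organic: the monthly plan 41/71 = 57.7%, the annual plan 3/5 = 60.0% → the annual plan
Overall: the monthly plan 55/103 = 53.4%, the annual plan 60/142 = 42.3% → the monthly plan
The annual plan wins each signup group but the monthly plan wins overall — the comparison reverses. The annual plan's customers skew toward affiliate, which has a lower base rate.

No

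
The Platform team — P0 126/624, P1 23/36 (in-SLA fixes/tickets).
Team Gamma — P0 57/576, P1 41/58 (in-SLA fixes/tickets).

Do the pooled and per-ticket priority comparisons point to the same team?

No

P0: the Platform team 126/624 = 20.2%, Team Gamma 57/576 = 9.9% → the Platform team
P1: the Platform team 23/36 = 63.9%, Team Gamma 41/58 = 70.7% → Team Gamma
Overall: the Platform team 149/660 = 22.6%, Team Gamma 98/634 = 15.5% → the Platform team
Neither sweeps: the Platform team wins 1 of 2 groups, Team Gamma wins 1. The Platform team wins overall but not every group — no Simpson reversal.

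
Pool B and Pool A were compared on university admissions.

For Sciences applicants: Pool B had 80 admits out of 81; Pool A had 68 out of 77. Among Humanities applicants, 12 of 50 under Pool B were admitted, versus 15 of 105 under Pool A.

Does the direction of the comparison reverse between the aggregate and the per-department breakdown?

No

Sciences: Pool B 80/81 = 98.8%, Pool A 68/77 = 88.3% → Pool B
Humanities: Pool B 12/50 = 24.0%, Pool A 15/105 = 14.3% → Pool B
Overall: Pool B 92/131 = 70.2%, Pool A 83/182 = 45.6% → Pool B
Pool B wins overall and in every department group — no reversal.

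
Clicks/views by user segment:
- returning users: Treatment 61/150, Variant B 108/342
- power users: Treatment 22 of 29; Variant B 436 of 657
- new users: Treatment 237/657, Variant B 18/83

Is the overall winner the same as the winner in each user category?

No

Returning users: Treatment 61/150 = 40.7%, Variant B 108/342 = 31.6% → Treatment
Power users: Treatment 22/29 = 75.9%, Variant B 436/657 = 66.4% → Treatment
New users: Treatment 237/657 = 36.1%, Variant B 18/83 = 21.7% → Treatment
Overall: Treatment 320/836 = 38.3%, Variant B 562/1082 = 51.9% → Variant B
Treatment wins each user group but Variant B wins overall — the comparison reverses. Treatment's views skew toward new users, which has a lower base rate.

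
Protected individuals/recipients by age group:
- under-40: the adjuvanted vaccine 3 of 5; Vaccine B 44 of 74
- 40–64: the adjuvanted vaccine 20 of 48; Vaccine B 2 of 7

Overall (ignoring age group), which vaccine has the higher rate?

Under-40: the adjuvanted vaccine 3/5 = 60.0%, Vaccine B 44/74 = 59.5% → the adjuvanted vaccine
40–64: the adjuvanted vaccine 20/48 = 41.7%, Vaccine B 2/7 = 28.6% → the adjuvanted vaccine
Overall: the adjuvanted vaccine 23/53 = 43.4%, Vaccine B 46/81 = 56.8% → Vaccine B
(The adjuvanted vaccine wins every age group but Vaccine B wins overall — the adjuvanted vaccine's recipients skew toward the low-rate 40–64 group.)

Vaccine B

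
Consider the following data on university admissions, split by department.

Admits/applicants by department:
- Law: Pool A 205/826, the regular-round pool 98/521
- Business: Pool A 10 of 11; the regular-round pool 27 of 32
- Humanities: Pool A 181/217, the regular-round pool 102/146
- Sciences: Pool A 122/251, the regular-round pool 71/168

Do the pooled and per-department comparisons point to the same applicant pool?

Yes

Law: Pool A 205/826 = 24.8%, the regular-round pool 98/521 = 18.8% → Pool A
Business: Pool A 10/11 = 90.9%, the regular-round pool 27/32 = 84.4% → Pool A
Humanities: Pool A 181/217 = 83.4%, the regular-round pool 102/146 = 69.9% → Pool A
Sciences: Pool A 122/251 = 48.6%, the regular-round pool 71/168 = 42.3% → Pool A
Overall: Pool A 518/1305 = 39.7%, the regular-round pool 298/867 = 34.4% → Pool A
Pool A wins overall and in every department group — no reversal.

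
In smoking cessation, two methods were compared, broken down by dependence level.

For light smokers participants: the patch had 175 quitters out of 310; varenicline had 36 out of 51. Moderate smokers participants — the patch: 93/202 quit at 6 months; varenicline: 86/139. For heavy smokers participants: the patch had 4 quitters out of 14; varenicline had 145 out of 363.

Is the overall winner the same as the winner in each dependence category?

Light smokers: the patch 175/310 = 56.5%, varenicline 36/51 = 70.6% → varenicline
Moderate smokers: the patch 93/202 = 46.0%, varenicline 86/139 = 61.9% → varenicline
Heavy smokers: the patch 4/14 = 28.6%, varenicline 145/363 = 39.9% → varenicline
Overall: the patch 272/526 = 51.7%, varenicline 267/553 = 48.3% → the patch
Varenicline wins each dependence group but the patch wins overall — the comparison reverses. Varenicline's participants skew toward heavy smokers, which has a lower base rate.

No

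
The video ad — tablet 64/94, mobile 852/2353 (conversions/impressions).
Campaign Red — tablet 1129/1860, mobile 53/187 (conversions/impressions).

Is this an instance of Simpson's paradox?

Tablet: the video ad 64/94 = 68.1%, Campaign Red 1129/1860 = 60.7% → the video ad
Mobile: the video ad 852/2353 = 36.2%, Campaign Red 53/187 = 28.3% → the video ad
Overall: the video ad 916/2447 = 37.4%, Campaign Red 1182/2047 = 57.7% → Campaign Red
The video ad wins each device group but Campaign Red wins overall — the comparison reverses. The video ad's impressions skew toward mobile, which has a lower base rate.

Yes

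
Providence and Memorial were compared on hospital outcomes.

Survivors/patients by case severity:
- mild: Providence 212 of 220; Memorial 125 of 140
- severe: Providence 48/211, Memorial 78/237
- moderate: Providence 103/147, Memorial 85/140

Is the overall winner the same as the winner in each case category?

Mild: Providence 212/220 = 96.4%, Memorial 125/140 = 89.3% → Providence
Severe: Providence 48/211 = 22.7%, Memorial 78/237 = 32.9% → Memorial
Moderate: Providence 103/147 = 70.1%, Memorial 85/140 = 60.7% → Providence
Overall: Providence 363/578 = 62.8%, Memorial 288/517 = 55.7% → Providence
Neither sweeps: Providence wins 2 of 3 groups, Memorial wins 1. Providence wins overall but not every group — no Simpson reversal.

No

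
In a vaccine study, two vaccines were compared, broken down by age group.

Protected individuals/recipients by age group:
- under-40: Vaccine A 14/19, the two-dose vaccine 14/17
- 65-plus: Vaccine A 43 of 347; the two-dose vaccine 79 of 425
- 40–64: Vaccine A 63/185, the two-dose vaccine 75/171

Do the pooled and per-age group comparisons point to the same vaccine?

Under-40: Vaccine A 14/19 = 73.7%, the two-dose vaccine 14/17 = 82.4% → the two-dose vaccine
65-plus: Vaccine A 43/347 = 12.4%, the two-dose vaccine 79/425 = 18.6% → the two-dose vaccine
40–64: Vaccine A 63/185 = 34.1%, the two-dose vaccine 75/171 = 43.9% → the two-dose vaccine
Overall: Vaccine A 120/551 = 21.8%, the two-dose vaccine 168/613 = 27.4% → the two-dose vaccine
The two-dose vaccine wins overall and in every age group — no reversal.

Yes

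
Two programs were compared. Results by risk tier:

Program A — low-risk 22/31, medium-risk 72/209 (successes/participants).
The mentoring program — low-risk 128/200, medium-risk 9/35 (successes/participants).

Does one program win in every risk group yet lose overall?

Yes

Low-risk: Program A 22/31 = 71.0%, the mentoring program 128/200 = 64.0% → Program A
Medium-risk: Program A 72/209 = 34.4%, the mentoring program 9/35 = 25.7% → Program A
Overall: Program A 94/240 = 39.2%, the mentoring program 137/235 = 58.3% → the mentoring program
Program A wins each risk group but the mentoring program wins overall — the comparison reverses. Program A's participants skew toward medium-risk, which has a lower base rate.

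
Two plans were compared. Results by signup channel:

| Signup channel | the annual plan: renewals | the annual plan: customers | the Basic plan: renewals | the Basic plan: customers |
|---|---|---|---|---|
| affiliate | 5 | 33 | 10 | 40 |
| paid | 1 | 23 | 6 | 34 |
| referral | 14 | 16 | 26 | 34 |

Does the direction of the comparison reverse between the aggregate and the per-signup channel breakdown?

No

Affiliate: the annual plan 5/33 = 15.2%, the Basic plan 10/40 = 25.0% → the Basic plan
Paid: the annual plan 1/23 = 4.3%, the Basic plan 6/34 = 17.6% → the Basic plan
Referral: the annual plan 14/16 = 87.5%, the Basic plan 26/34 = 76.5% → the annual plan
Overall: the annual plan 20/72 = 27.8%, the Basic plan 42/108 = 38.9% → the Basic plan
Neither sweeps: the annual plan wins 1 of 3 groups, the Basic plan wins 2. The Basic plan wins overall but not every group — no Simpson reversal.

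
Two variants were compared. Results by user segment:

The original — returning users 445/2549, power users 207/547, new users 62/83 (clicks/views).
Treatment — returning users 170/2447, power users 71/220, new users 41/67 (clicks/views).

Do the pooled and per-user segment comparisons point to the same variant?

Returning users: the original 445/2549 = 17.5%, Treatment 170/2447 = 6.9% → the original
Power users: the original 207/547 = 37.8%, Treatment 71/220 = 32.3% → the original
New users: the original 62/83 = 74.7%, Treatment 41/67 = 61.2% → the original
Overall: the original 714/3179 = 22.5%, Treatment 282/2734 = 10.3% → the original
The original wins overall and in every user group — no reversal.

Yes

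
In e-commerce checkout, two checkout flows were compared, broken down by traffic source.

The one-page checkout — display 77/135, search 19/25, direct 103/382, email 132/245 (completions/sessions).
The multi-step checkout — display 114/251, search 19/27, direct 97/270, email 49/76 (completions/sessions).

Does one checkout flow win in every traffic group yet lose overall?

Display: the one-page checkout 77/135 = 57.0%, the multi-step checkout 114/251 = 45.4% → the one-page checkout
Search: the one-page checkout 19/25 = 76.0%, the multi-step checkout 19/27 = 70.4% → the one-page checkout
Direct: the one-page checkout 103/382 = 27.0%, the multi-step checkout 97/270 = 35.9% → the multi-step checkout
Email: the one-page checkout 132/245 = 53.9%, the multi-step checkout 49/76 = 64.5% → the multi-step checkout
Overall: the one-page checkout 331/787 = 42.1%, the multi-step checkout 279/624 = 44.7% → the multi-step checkout
Neither sweeps: the one-page checkout wins 2 of 4 groups, the multi-step checkout wins 2. The multi-step checkout wins overall but not every group — no Simpson reversal.

No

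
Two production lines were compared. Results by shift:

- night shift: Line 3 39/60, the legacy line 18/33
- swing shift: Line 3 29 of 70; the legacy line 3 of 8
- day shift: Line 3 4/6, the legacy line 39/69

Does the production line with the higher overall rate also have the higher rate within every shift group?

No

Night shift: Line 3 39/60 = 65.0%, the legacy line 18/33 = 54.5% → Line 3
Swing shift: Line 3 29/70 = 41.4%, the legacy line 3/8 = 37.5% → Line 3
Day shift: Line 3 4/6 = 66.7%, the legacy line 39/69 = 56.5% → Line 3
Overall: Line 3 72/136 = 52.9%, the legacy line 60/110 = 54.5% → the legacy line
Line 3 wins each shift group but the legacy line wins overall — the comparison reverses. Line 3's units skew toward swing shift, which has a lower base rate.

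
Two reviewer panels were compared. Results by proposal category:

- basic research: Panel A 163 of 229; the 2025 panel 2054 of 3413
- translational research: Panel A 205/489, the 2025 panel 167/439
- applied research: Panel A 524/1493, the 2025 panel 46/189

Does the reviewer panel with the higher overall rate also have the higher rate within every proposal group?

Basic research: Panel A 163/229 = 71.2%, the 2025 panel 2054/3413 = 60.2% → Panel A
Translational research: Panel A 205/489 = 41.9%, the 2025 panel 167/439 = 38.0% → Panel A
Applied research: Panel A 524/1493 = 35.1%, the 2025 panel 46/189 = 24.3% → Panel A
Overall: Panel A 892/2211 = 40.3%, the 2025 panel 2267/4041 = 56.1% → the 2025 panel
Panel A wins each proposal group but the 2025 panel wins overall — the comparison reverses. Panel A's proposals skew toward applied research, which has a lower base rate.

No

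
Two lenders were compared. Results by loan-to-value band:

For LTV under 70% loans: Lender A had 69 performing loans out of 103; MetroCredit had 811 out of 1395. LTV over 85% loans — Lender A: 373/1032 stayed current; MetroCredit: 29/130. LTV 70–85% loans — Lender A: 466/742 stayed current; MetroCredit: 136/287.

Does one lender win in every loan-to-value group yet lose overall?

Yes

LTV under 70%: Lender A 69/103 = 67.0%, MetroCredit 811/1395 = 58.1% → Lender A
LTV over 85%: Lender A 373/1032 = 36.1%, MetroCredit 29/130 = 22.3% → Lender A
LTV 70–85%: Lender A 466/742 = 62.8%, MetroCredit 136/287 = 47.4% → Lender A
Overall: Lender A 908/1877 = 48.4%, MetroCredit 976/1812 = 53.9% → MetroCredit
Lender A wins each loan-to-value group but MetroCredit wins overall — the comparison reverses. Lender A's loans skew toward LTV over 85%, which has a lower base rate.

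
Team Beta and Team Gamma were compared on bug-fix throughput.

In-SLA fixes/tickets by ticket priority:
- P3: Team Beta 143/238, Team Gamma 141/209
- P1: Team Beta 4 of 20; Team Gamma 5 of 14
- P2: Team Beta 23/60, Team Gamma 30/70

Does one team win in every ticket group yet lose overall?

No

P3: Team Beta 143/238 = 60.1%, Team Gamma 141/209 = 67.5% → Team Gamma
P1: Team Beta 4/20 = 20.0%, Team Gamma 5/14 = 35.7% → Team Gamma
P2: Team Beta 23/60 = 38.3%, Team Gamma 30/70 = 42.9% → Team Gamma
Overall: Team Beta 170/318 = 53.5%, Team Gamma 176/293 = 60.1% → Team Gamma
Team Gamma wins overall and in every ticket group — no reversal.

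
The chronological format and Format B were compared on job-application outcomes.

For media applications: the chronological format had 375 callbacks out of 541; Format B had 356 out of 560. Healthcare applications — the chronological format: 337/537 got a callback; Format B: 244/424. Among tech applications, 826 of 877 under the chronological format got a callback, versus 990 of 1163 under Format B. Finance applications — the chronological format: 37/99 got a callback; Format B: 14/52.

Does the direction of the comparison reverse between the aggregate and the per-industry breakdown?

No

Media: the chronological format 375/541 = 69.3%, Format B 356/560 = 63.6% → the chronological format
Healthcare: the chronological format 337/537 = 62.8%, Format B 244/424 = 57.5% → the chronological format
Tech: the chronological format 826/877 = 94.2%, Format B 990/1163 = 85.1% → the chronological format
Finance: the chronological format 37/99 = 37.4%, Format B 14/52 = 26.9% → the chronological format
Overall: the chronological format 1575/2054 = 76.7%, Format B 1604/2199 = 72.9% → the chronological format
The chronological format wins overall and in every industry group — no reversal.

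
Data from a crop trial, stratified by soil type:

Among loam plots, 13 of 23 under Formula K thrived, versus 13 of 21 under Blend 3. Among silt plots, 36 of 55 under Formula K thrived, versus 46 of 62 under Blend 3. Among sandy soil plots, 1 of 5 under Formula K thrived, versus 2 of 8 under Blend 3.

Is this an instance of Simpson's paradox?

Loam: Formula K 13/23 = 56.5%, Blend 3 13/21 = 61.9% → Blend 3
Silt: Formula K 36/55 = 65.5%, Blend 3 46/62 = 74.2% → Blend 3
Sandy soil: Formula K 1/5 = 20.0%, Blend 3 2/8 = 25.0% → Blend 3
Overall: Formula K 50/83 = 60.2%, Blend 3 61/91 = 67.0% → Blend 3
Blend 3 wins overall and in every soil group — no reversal.

No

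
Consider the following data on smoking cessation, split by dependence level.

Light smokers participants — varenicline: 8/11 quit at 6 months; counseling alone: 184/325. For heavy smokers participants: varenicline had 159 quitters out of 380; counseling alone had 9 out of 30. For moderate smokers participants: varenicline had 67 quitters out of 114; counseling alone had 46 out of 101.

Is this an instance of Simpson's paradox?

Yes

Light smokers: varenicline 8/11 = 72.7%, counseling alone 184/325 = 56.6% → varenicline
Heavy smokers: varenicline 159/380 = 41.8%, counseling alone 9/30 = 30.0% → varenicline
Moderate smokers: varenicline 67/114 = 58.8%, counseling alone 46/101 = 45.5% → varenicline
Overall: varenicline 234/505 = 46.3%, counseling alone 239/456 = 52.4% → counseling alone
Varenicline wins each dependence group but counseling alone wins overall — the comparison reverses. Varenicline's participants skew toward heavy smokers, which has a lower base rate.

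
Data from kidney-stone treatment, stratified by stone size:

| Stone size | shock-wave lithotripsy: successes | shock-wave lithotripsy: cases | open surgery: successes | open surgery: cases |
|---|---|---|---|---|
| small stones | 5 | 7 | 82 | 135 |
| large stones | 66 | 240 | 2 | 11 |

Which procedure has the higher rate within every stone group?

shock-wave lithotripsy

Small stones: shock-wave lithotripsy 5/7 = 71.4%, open surgery 82/135 = 60.7% → shock-wave lithotripsy
Large stones: shock-wave lithotripsy 66/240 = 27.5%, open surgery 2/11 = 18.2% → shock-wave lithotripsy
Shock-wave lithotripsy has the higher rate in both groups.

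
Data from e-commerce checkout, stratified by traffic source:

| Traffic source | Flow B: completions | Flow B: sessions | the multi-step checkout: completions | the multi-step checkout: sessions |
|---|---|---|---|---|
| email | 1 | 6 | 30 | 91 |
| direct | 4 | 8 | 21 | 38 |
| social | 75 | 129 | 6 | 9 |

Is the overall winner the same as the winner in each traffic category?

Email: Flow B 1/6 = 16.7%, the multi-step checkout 30/91 = 33.0% → the multi-step checkout
Direct: Flow B 4/8 = 50.0%, the multi-step checkout 21/38 = 55.3% → the multi-step checkout
Social: Flow B 75/129 = 58.1%, the multi-step checkout 6/9 = 66.7% → the multi-step checkout
Overall: Flow B 80/143 = 55.9%, the multi-step checkout 57/138 = 41.3% → Flow B
The multi-step checkout wins each traffic group but Flow B wins overall — the comparison reverses. The multi-step checkout's sessions skew toward email, which has a lower base rate.

No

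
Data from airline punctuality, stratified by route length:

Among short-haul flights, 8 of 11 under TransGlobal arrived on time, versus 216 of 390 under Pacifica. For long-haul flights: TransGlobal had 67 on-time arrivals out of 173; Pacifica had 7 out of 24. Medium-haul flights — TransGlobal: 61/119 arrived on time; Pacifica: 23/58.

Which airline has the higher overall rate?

Pacifica

Short-haul: TransGlobal 8/11 = 72.7%, Pacifica 216/390 = 55.4% → TransGlobal
Long-haul: TransGlobal 67/173 = 38.7%, Pacifica 7/24 = 29.2% → TransGlobal
Medium-haul: TransGlobal 61/119 = 51.3%, Pacifica 23/58 = 39.7% → TransGlobal
Overall: TransGlobal 136/303 = 44.9%, Pacifica 246/472 = 52.1% → Pacifica
(TransGlobal wins every route group but Pacifica wins overall — TransGlobal's flights skew toward the low-rate long-haul group.)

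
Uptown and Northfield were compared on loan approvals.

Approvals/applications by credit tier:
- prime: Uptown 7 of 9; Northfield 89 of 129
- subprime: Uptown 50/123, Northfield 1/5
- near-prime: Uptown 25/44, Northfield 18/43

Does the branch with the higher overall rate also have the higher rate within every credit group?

Prime: Uptown 7/9 = 77.8%, Northfield 89/129 = 69.0% → Uptown
Subprime: Uptown 50/123 = 40.7%, Northfield 1/5 = 20.0% → Uptown
Near-prime: Uptown 25/44 = 56.8%, Northfield 18/43 = 41.9% → Uptown
Overall: Uptown 82/176 = 46.6%, Northfield 108/177 = 61.0% → Northfield
Uptown wins each credit group but Northfield wins overall — the comparison reverses. Uptown's applications skew toward subprime, which has a lower base rate.

No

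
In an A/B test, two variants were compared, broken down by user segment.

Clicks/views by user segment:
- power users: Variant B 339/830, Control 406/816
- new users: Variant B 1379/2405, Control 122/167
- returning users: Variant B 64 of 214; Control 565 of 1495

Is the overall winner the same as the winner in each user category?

No

Power users: Variant B 339/830 = 40.8%, Control 406/816 = 49.8% → Control
New users: Variant B 1379/2405 = 57.3%, Control 122/167 = 73.1% → Control
Returning users: Variant B 64/214 = 29.9%, Control 565/1495 = 37.8% → Control
Overall: Variant B 1782/3449 = 51.7%, Control 1093/2478 = 44.1% → Variant B
Control wins each user group but Variant B wins overall — the comparison reverses. Control's views skew toward returning users, which has a lower base rate.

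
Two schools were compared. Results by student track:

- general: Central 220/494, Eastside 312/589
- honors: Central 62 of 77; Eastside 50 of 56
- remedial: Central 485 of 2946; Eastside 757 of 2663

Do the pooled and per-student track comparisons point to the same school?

General: Central 220/494 = 44.5%, Eastside 312/589 = 53.0% → Eastside
Honors: Central 62/77 = 80.5%, Eastside 50/56 = 89.3% → Eastside
Remedial: Central 485/2946 = 16.5%, Eastside 757/2663 = 28.4% → Eastside
Overall: Central 767/3517 = 21.8%, Eastside 1119/3308 = 33.8% → Eastside
Eastside wins overall and in every student group — no reversal.

Yes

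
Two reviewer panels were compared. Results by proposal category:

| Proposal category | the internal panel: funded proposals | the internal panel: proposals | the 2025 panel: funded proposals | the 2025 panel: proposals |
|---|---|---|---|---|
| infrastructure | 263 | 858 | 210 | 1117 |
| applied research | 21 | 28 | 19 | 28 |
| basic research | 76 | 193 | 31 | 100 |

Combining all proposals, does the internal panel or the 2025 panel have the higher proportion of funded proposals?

Infrastructure: the internal panel 263/858 = 30.7%, the 2025 panel 210/1117 = 18.8% → the internal panel
Applied research: the internal panel 21/28 = 75.0%, the 2025 panel 19/28 = 67.9% → the internal panel
Basic research: the internal panel 76/193 = 39.4%, the 2025 panel 31/100 = 31.0% → the internal panel
Overall: the internal panel 360/1079 = 33.4%, the 2025 panel 260/1245 = 20.9% → the internal panel

the internal panel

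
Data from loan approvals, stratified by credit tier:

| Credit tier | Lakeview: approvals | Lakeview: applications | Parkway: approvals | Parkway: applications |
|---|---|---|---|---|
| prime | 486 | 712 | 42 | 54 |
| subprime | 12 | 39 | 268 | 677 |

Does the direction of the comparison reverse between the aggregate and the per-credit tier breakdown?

Yes

Prime: Lakeview 486/712 = 68.3%, Parkway 42/54 = 77.8% → Parkway
Subprime: Lakeview 12/39 = 30.8%, Parkway 268/677 = 39.6% → Parkway
Overall: Lakeview 498/751 = 66.3%, Parkway 310/731 = 42.4% → Lakeview
Parkway wins each credit group but Lakeview wins overall — the comparison reverses. Parkway's applications skew toward subprime, which has a lower base rate.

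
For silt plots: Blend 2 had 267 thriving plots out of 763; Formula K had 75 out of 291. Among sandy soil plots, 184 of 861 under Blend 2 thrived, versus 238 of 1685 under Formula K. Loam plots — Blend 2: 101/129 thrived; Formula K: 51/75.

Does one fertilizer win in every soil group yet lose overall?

Silt: Blend 2 267/763 = 35.0%, Formula K 75/291 = 25.8% → Blend 2
Sandy soil: Blend 2 184/861 = 21.4%, Formula K 238/1685 = 14.1% → Blend 2
Loam: Blend 2 101/129 = 78.3%, Formula K 51/75 = 68.0% → Blend 2
Overall: Blend 2 552/1753 = 31.5%, Formula K 364/2051 = 17.7% → Blend 2
Blend 2 wins overall and in every soil group — no reversal.

No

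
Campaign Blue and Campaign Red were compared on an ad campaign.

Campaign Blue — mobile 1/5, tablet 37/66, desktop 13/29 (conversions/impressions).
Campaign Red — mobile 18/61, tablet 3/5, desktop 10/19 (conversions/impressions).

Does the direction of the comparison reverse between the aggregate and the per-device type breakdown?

Yes

Mobile: Campaign Blue 1/5 = 20.0%, Campaign Red 18/61 = 29.5% → Campaign Red
Tablet: Campaign Blue 37/66 = 56.1%, Campaign Red 3/5 = 60.0% → Campaign Red
Desktop: Campaign Blue 13/29 = 44.8%, Campaign Red 10/19 = 52.6% → Campaign Red
Overall: Campaign Blue 51/100 = 51.0%, Campaign Red 31/85 = 36.5% → Campaign Blue
Campaign Red wins each device group but Campaign Blue wins overall — the comparison reverses. Campaign Red's impressions skew toward mobile, which has a lower base rate.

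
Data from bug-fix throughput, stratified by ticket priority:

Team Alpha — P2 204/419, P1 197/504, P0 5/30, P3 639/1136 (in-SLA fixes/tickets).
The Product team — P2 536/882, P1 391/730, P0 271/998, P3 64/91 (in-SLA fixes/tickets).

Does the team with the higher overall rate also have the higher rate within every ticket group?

No

P2: Team Alpha 204/419 = 48.7%, the Product team 536/882 = 60.8% → the Product team
P1: Team Alpha 197/504 = 39.1%, the Product team 391/730 = 53.6% → the Product team
P0: Team Alpha 5/30 = 16.7%, the Product team 271/998 = 27.2% → the Product team
P3: Team Alpha 639/1136 = 56.2%, the Product team 64/91 = 70.3% → the Product team
Overall: Team Alpha 1045/2089 = 50.0%, the Product team 1262/2701 = 46.7% → Team Alpha
The Product team wins each ticket group but Team Alpha wins overall — the comparison reverses. The Product team's tickets skew toward P0, which has a lower base rate.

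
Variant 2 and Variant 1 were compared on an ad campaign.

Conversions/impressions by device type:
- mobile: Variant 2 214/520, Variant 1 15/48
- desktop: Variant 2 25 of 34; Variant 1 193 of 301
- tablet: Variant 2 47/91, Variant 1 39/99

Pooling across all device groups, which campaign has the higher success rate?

Variant 1

Mobile: Variant 2 214/520 = 41.2%, Variant 1 15/48 = 31.2% → Variant 2
Desktop: Variant 2 25/34 = 73.5%, Variant 1 193/301 = 64.1% → Variant 2
Tablet: Variant 2 47/91 = 51.6%, Variant 1 39/99 = 39.4% → Variant 2
Overall: Variant 2 286/645 = 44.3%, Variant 1 247/448 = 55.1% → Variant 1
(Variant 2 wins every device group but Variant 1 wins overall — Variant 2's impressions skew toward the low-rate mobile group.)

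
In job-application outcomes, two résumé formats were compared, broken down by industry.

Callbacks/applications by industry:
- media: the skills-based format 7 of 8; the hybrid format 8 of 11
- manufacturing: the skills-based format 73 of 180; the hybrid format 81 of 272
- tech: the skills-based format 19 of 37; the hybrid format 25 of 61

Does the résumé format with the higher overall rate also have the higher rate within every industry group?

Yes

Media: the skills-based format 7/8 = 87.5%, the hybrid format 8/11 = 72.7% → the skills-based format
Manufacturing: the skills-based format 73/180 = 40.6%, the hybrid format 81/272 = 29.8% → the skills-based format
Tech: the skills-based format 19/37 = 51.4%, the hybrid format 25/61 = 41.0% → the skills-based format
Overall: the skills-based format 99/225 = 44.0%, the hybrid format 114/344 = 33.1% → the skills-based format
The skills-based format wins overall and in every industry group — no reversal.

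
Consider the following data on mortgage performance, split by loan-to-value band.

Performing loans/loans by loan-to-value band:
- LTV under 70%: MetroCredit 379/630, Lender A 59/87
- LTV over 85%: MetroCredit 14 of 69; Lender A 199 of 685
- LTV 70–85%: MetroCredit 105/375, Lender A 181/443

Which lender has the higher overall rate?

LTV under 70%: MetroCredit 379/630 = 60.2%, Lender A 59/87 = 67.8% → Lender A
LTV over 85%: MetroCredit 14/69 = 20.3%, Lender A 199/685 = 29.1% → Lender A
LTV 70–85%: MetroCredit 105/375 = 28.0%, Lender A 181/443 = 40.9% → Lender A
Overall: MetroCredit 498/1074 = 46.4%, Lender A 439/1215 = 36.1% → MetroCredit
(Lender A wins every loan-to-value group but MetroCredit wins overall — Lender A's loans skew toward the low-rate LTV over 85% group.)

MetroCredit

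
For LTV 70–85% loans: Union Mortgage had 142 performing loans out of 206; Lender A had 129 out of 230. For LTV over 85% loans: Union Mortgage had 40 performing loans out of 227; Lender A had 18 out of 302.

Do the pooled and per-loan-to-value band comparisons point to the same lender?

LTV 70–85%: Union Mortgage 142/206 = 68.9%, Lender A 129/230 = 56.1% → Union Mortgage
LTV over 85%: Union Mortgage 40/227 = 17.6%, Lender A 18/302 = 6.0% → Union Mortgage
Overall: Union Mortgage 182/433 = 42.0%, Lender A 147/532 = 27.6% → Union Mortgage
Union Mortgage wins overall and in every loan-to-value group — no reversal.

Yes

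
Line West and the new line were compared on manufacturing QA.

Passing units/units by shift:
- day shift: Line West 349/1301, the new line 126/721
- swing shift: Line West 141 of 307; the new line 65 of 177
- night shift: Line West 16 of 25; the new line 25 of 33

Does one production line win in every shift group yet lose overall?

No

Day shift: Line West 349/1301 = 26.8%, the new line 126/721 = 17.5% → Line West
Swing shift: Line West 141/307 = 45.9%, the new line 65/177 = 36.7% → Line West
Night shift: Line West 16/25 = 64.0%, the new line 25/33 = 75.8% → the new line
Overall: Line West 506/1633 = 31.0%, the new line 216/931 = 23.2% → Line West
Neither sweeps: Line West wins 2 of 3 groups, the new line wins 1. Line West wins overall but not every group — no Simpson reversal.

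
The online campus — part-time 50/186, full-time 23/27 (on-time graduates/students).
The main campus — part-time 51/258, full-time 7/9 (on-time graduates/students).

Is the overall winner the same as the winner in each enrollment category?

Part-time: the online campus 50/186 = 26.9%, the main campus 51/258 = 19.8% → the online campus
Full-time: the online campus 23/27 = 85.2%, the main campus 7/9 = 77.8% → the online campus
Overall: the online campus 73/213 = 34.3%, the main campus 58/267 = 21.7% → the online campus
The online campus wins overall and in every enrollment group — no reversal.

Yes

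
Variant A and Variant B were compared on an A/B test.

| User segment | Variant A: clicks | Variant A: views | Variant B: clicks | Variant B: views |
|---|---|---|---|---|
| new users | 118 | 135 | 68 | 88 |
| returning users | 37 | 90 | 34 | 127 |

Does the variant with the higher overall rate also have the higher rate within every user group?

Yes

New users: Variant A 118/135 = 87.4%, Variant B 68/88 = 77.3% → Variant A
Returning users: Variant A 37/90 = 41.1%, Variant B 34/127 = 26.8% → Variant A
Overall: Variant A 155/225 = 68.9%, Variant B 102/215 = 47.4% → Variant A
Variant A wins overall and in every user group — no reversal.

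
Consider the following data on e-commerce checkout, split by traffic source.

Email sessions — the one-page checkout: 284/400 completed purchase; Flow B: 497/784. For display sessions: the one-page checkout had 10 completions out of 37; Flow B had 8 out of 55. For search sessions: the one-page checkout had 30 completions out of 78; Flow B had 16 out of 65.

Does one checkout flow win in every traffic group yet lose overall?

No

Email: the one-page checkout 284/400 = 71.0%, Flow B 497/784 = 63.4% → the one-page checkout
Display: the one-page checkout 10/37 = 27.0%, Flow B 8/55 = 14.5% → the one-page checkout
Search: the one-page checkout 30/78 = 38.5%, Flow B 16/65 = 24.6% → the one-page checkout
Overall: the one-page checkout 324/515 = 62.9%, Flow B 521/904 = 57.6% → the one-page checkout
The one-page checkout wins overall and in every traffic group — no reversal.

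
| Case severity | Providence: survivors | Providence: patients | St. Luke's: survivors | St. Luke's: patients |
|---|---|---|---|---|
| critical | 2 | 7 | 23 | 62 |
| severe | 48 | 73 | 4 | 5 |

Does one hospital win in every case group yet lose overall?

Critical: Providence 2/7 = 28.6%, St. Luke's 23/62 = 37.1% → St. Luke's
Severe: Providence 48/73 = 65.8%, St. Luke's 4/5 = 80.0% → St. Luke's
Overall: Providence 50/80 = 62.5%, St. Luke's 27/67 = 40.3% → Providence
St. Luke's wins each case group but Providence wins overall — the comparison reverses. St. Luke's's patients skew toward critical, which has a lower base rate.

Yes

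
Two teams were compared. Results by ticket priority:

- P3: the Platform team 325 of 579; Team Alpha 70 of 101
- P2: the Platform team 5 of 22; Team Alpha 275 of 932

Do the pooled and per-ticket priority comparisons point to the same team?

P3: the Platform team 325/579 = 56.1%, Team Alpha 70/101 = 69.3% → Team Alpha
P2: the Platform team 5/22 = 22.7%, Team Alpha 275/932 = 29.5% → Team Alpha
Overall: the Platform team 330/601 = 54.9%, Team Alpha 345/1033 = 33.4% → the Platform team
Team Alpha wins each ticket group but the Platform team wins overall — the comparison reverses. Team Alpha's tickets skew toward P2, which has a lower base rate.

No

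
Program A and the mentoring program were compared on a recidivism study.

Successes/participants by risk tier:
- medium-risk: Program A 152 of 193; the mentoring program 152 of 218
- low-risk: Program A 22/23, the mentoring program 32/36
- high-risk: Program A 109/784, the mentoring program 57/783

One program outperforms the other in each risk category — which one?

Medium-risk: Program A 152/193 = 78.8%, the mentoring program 152/218 = 69.7% → Program A
Low-risk: Program A 22/23 = 95.7%, the mentoring program 32/36 = 88.9% → Program A
High-risk: Program A 109/784 = 13.9%, the mentoring program 57/783 = 7.3% → Program A
Program A has the higher rate in all 3 groups.

Program A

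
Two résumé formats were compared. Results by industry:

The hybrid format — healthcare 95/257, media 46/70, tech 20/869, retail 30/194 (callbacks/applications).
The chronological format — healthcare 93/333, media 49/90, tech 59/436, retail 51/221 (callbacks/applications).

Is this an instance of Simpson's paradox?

Healthcare: the hybrid format 95/257 = 37.0%, the chronological format 93/333 = 27.9% → the hybrid format
Media: the hybrid format 46/70 = 65.7%, the chronological format 49/90 = 54.4% → the hybrid format
Tech: the hybrid format 20/869 = 2.3%, the chronological format 59/436 = 13.5% → the chronological format
Retail: the hybrid format 30/194 = 15.5%, the chronological format 51/221 = 23.1% → the chronological format
Overall: the hybrid format 191/1390 = 13.7%, the chronological format 252/1080 = 23.3% → the chronological format
Neither sweeps: the hybrid format wins 2 of 4 groups, the chronological format wins 2. The chronological format wins overall but not every group — no Simpson reversal.

No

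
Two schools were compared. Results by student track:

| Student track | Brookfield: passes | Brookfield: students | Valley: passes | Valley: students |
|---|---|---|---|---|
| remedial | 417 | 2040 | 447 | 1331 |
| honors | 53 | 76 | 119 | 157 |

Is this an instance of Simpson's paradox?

Remedial: Brookfield 417/2040 = 20.4%, Valley 447/1331 = 33.6% → Valley
Honors: Brookfield 53/76 = 69.7%, Valley 119/157 = 75.8% → Valley
Overall: Brookfield 470/2116 = 22.2%, Valley 566/1488 = 38.0% → Valley
Valley wins overall and in every student group — no reversal.

No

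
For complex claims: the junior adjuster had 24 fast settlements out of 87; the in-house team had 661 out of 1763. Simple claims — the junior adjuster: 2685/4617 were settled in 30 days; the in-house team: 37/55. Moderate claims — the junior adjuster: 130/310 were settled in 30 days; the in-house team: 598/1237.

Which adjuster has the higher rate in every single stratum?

the in-house team

Complex: the junior adjuster 24/87 = 27.6%, the in-house team 661/1763 = 37.5% → the in-house team
Simple: the junior adjuster 2685/4617 = 58.2%, the in-house team 37/55 = 67.3% → the in-house team
Moderate: the junior adjuster 130/310 = 41.9%, the in-house team 598/1237 = 48.3% → the in-house team
The in-house team has the higher rate in all 3 groups.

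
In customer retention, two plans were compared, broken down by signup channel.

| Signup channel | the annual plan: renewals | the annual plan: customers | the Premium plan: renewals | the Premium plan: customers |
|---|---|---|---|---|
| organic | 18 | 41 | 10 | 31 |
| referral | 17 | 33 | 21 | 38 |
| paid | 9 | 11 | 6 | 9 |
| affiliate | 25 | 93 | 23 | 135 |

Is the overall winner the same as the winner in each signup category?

No

Organic: the annual plan 18/41 = 43.9%, the Premium plan 10/31 = 32.3% → the annual plan
Referral: the annual plan 17/33 = 51.5%, the Premium plan 21/38 = 55.3% → the Premium plan
Paid: the annual plan 9/11 = 81.8%, the Premium plan 6/9 = 66.7% → the annual plan
Affiliate: the annual plan 25/93 = 26.9%, the Premium plan 23/135 = 17.0% → the annual plan
Overall: the annual plan 69/178 = 38.8%, the Premium plan 60/213 = 28.2% → the annual plan
Neither sweeps: the annual plan wins 3 of 4 groups, the Premium plan wins 1. The annual plan wins overall but not every group — no Simpson reversal.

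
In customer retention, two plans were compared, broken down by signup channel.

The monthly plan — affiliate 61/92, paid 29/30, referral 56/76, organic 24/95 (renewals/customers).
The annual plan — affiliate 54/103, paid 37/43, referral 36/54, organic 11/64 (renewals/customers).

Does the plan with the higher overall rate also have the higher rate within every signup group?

Yes

Affiliate: the monthly plan 61/92 = 66.3%, the annual plan 54/103 = 52.4% → the monthly plan
Paid: the monthly plan 29/30 = 96.7%, the annual plan 37/43 = 86.0% → the monthly plan
Referral: the monthly plan 56/76 = 73.7%, the annual plan 36/54 = 66.7% → the monthly plan
Organic: the monthly plan 24/95 = 25.3%, the annual plan 11/64 = 17.2% → the monthly plan
Overall: the monthly plan 170/293 = 58.0%, the annual plan 138/264 = 52.3% → the monthly plan
The monthly plan wins overall and in every signup group — no reversal.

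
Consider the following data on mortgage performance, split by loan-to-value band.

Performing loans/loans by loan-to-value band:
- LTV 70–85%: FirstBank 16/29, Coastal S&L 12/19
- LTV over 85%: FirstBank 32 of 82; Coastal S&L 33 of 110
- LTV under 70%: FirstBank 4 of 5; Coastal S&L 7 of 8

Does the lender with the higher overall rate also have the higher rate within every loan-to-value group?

LTV 70–85%: FirstBank 16/29 = 55.2%, Coastal S&L 12/19 = 63.2% → Coastal S&L
LTV over 85%: FirstBank 32/82 = 39.0%, Coastal S&L 33/110 = 30.0% → FirstBank
LTV under 70%: FirstBank 4/5 = 80.0%, Coastal S&L 7/8 = 87.5% → Coastal S&L
Overall: FirstBank 52/116 = 44.8%, Coastal S&L 52/137 = 38.0% → FirstBank
Neither sweeps: FirstBank wins 1 of 3 groups, Coastal S&L wins 2. FirstBank wins overall but not every group — no Simpson reversal.

No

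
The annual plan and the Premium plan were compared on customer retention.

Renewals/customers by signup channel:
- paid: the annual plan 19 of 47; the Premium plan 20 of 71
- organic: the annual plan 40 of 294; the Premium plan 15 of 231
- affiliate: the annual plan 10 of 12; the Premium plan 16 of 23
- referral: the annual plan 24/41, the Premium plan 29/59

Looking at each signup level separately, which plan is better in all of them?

Paid: the annual plan 19/47 = 40.4%, the Premium plan 20/71 = 28.2% → the annual plan
Organic: the annual plan 40/294 = 13.6%, the Premium plan 15/231 = 6.5% → the annual plan
Affiliate: the annual plan 10/12 = 83.3%, the Premium plan 16/23 = 69.6% → the annual plan
Referral: the annual plan 24/41 = 58.5%, the Premium plan 29/59 = 49.2% → the annual plan
The annual plan has the higher rate in all 4 groups.

the annual plan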